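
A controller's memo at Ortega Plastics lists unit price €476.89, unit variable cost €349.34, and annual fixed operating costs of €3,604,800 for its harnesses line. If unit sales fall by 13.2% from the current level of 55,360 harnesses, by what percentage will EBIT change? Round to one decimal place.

-27.0%

Contribution at this volume is 55,360 × €127.55 = €7,061,168.00.
EBIT = €7,061,168.00 − €3,604,800 = €3,456,368.00.
DOL = contribution ÷ EBIT = €7,061,168.00 ÷ €3,456,368.00 = 2.0429.
Operating income changes by 2.0429 × -13.2% = -27.0%.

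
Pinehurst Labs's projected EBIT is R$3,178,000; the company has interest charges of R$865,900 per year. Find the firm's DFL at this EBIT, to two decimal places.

1.37

Annual interest charges come to R$865,900.00.
Degree of financial leverage = EBIT / (EBIT − interest) = R$3,178,000 / R$2,312,100.00 = 1.3745.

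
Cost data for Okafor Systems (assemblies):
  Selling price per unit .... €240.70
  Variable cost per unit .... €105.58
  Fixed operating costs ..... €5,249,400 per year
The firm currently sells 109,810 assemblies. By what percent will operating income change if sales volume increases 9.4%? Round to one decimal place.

+14.5%

Total contribution margin = 109,810 × €135.12 = €14,837,527.20.
EBIT = €14,837,527.20 − €5,249,400 = €9,588,127.20.
So DOL = total CM / EBIT = €14,837,527.20 / €9,588,127.20 = 1.5475.
Operating income changes by 1.5475 × +9.4% = +14.5%.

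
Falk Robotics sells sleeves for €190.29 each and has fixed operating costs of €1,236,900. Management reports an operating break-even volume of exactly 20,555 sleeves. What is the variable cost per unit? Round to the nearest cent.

€130.11

At break-even, FC = Q × (P − VC), so P − VC = €1,236,900 ÷ 20,555 = €60.1751.
Variable cost per unit = €190.29 − €60.1751 = €130.11.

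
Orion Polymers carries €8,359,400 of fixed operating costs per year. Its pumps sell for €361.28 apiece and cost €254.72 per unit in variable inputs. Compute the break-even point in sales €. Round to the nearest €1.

€28,341,629

Contribution margin per unit = €361.28 − €254.72 = €106.56, a CM ratio of €106.56 ÷ €361.28 = 0.2950.
Break-even sales = FC ÷ CM ratio = €8,359,400 × €361.28 / €106.56 = €28,341,629.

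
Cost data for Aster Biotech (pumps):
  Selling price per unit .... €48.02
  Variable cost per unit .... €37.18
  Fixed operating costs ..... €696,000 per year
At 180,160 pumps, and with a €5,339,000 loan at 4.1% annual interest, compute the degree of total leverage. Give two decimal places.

At 180,160 units, contribution = 180,160 × €10.84 = €1,952,934.40.
EBIT = €1,952,934.40 − €696,000 = €1,256,934.40. Interest = €218,899.00.
DOL = €1,952,934.40 ÷ €1,256,934.40 = 1.5537; DFL = €1,256,934.40 ÷ €1,038,035.40 = 1.2109.
DCL = DOL × DFL = 1.5537 × 1.2109 = 1.8814.

1.88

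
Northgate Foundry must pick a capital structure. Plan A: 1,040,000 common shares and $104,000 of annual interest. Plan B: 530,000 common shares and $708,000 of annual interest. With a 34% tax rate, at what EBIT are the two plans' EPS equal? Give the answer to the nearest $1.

Set EPS_A = EPS_B: (EBIT − $104,000)(1 − 0.34) ÷ 1,040,000 = (EBIT − $708,000)(1 − 0.34) ÷ 530,000.
The (1 − t) factor cancels: (EBIT − 104,000) × 530,000 = (EBIT − 708,000) × 1,040,000.
EBIT × (1,040,000 − 530,000) = 708,000 × 1,040,000 − 104,000 × 530,000 = 681,200,000,000, so EBIT = 681,200,000,000 ÷ 510,000 = 1,335,686.27.

$1,335,686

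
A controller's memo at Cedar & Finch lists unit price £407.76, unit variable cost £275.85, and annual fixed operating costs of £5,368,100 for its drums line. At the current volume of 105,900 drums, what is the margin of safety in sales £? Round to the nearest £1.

Each unit contributes £407.76 − £275.85 = £131.91. Break-even units = £5,368,100 ÷ £131.91 = 40,695.17; break-even revenue = 40,695.17 × £407.76 = £16,593,862.91.
Actual sales revenue = 105,900 × £407.76 = £43,181,784.00.
Margin of safety = £43,181,784.00 − £16,593,862.91 = £26,587,921.

£26,587,921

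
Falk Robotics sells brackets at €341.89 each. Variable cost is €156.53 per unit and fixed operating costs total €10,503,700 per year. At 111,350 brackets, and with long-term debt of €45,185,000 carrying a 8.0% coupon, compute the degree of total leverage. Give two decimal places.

3.16

Total contribution margin = 111,350 × €185.36 = €20,639,836.00.
Subtracting fixed costs: EBIT = €20,639,836.00 − €10,503,700 = €10,136,136.00. Interest = €3,614,800.00, so EBIT − I = €6,521,336.00.
DCL = contribution ÷ (EBIT − I) = €20,639,836.00 ÷ €6,521,336.00 = 3.1650.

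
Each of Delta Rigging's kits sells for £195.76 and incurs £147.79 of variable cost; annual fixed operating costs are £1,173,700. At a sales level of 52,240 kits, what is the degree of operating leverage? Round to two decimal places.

1.88

At 52,240 units, contribution = 52,240 × £47.97 = £2,505,952.80.
Operating income = contribution − fixed costs = £2,505,952.80 − £1,173,700 = £1,332,252.80.
Degree of operating leverage = £2,505,952.80 / £1,332,252.80 = 1.8810.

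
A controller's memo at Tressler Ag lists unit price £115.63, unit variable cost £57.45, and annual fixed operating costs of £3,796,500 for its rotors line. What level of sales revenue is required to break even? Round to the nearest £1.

£7,545,364

CM per unit = £115.63 − £57.45 = £58.18; CM ratio = £58.18 / £115.63 = 0.5032.
Break-even revenue = fixed costs × price ÷ CM = £3,796,500 × £115.63 ÷ £58.18 = £7,545,364.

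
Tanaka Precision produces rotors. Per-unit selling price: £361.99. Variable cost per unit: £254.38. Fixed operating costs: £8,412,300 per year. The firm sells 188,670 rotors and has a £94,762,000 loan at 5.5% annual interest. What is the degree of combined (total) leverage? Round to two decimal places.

At 188,670 units, contribution = 188,670 × £107.61 = £20,302,778.70.
EBIT = £20,302,778.70 − £8,412,300 = £11,890,478.70. Interest = £5,211,910.00, so EBIT − I = £6,678,568.70.
DCL = contribution ÷ (EBIT − I) = £20,302,778.70 ÷ £6,678,568.70 = 3.0400.

3.04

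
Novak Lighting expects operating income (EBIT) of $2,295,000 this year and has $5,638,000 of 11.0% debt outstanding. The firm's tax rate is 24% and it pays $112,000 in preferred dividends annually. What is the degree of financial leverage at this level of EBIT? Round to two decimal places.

1.50

Annual interest charges come to $620,180.00.
Pre-tax preferred-dividend burden = $112,000 ÷ (1 − 0.24) = $147,368.42.
DFL = EBIT ÷ [EBIT − I − D_p/(1−t)] = $2,295,000 ÷ [$2,295,000 − $620,180.00 − $147,368.42] = $2,295,000 ÷ $1,527,451.58 = 1.5025.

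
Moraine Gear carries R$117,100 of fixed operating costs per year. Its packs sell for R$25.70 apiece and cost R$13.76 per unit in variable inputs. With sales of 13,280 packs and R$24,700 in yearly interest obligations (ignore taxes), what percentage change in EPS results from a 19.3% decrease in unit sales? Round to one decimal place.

At 13,280 units, contribution = 13,280 × R$11.94 = R$158,563.20.
Subtracting fixed costs: EBIT = R$158,563.20 − R$117,100 = R$41,463.20.
Interest = R$24,700.00, so EBIT − I = R$16,763.20.
DCL = total CM / (EBIT − I) = R$158,563.20 / R$16,763.20 = 9.4590.
%ΔEPS = DCL × %ΔSales = 9.4590 × -19.3% = -182.6%.

-182.6%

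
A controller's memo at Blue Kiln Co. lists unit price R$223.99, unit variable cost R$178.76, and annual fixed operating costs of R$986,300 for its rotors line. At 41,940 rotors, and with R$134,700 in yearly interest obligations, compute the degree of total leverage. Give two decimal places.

Contribution at this volume is 41,940 × R$45.23 = R$1,896,946.20.
EBIT = R$1,896,946.20 − R$986,300 = R$910,646.20. Interest = R$134,700.00, so EBIT − I = R$775,946.20.
Degree of total leverage = total CM / (EBIT − interest) = R$1,896,946.20 / R$775,946.20 = 2.4447.

2.44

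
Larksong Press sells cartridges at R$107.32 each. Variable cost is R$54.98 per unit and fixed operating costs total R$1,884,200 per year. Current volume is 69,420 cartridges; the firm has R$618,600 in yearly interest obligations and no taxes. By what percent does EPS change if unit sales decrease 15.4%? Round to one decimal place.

-49.5%

At 69,420 units, contribution = 69,420 × R$52.34 = R$3,633,442.80.
Subtracting fixed costs: EBIT = R$3,633,442.80 − R$1,884,200 = R$1,749,242.80.
Interest = R$618,600.00, so EBIT − I = R$1,130,642.80.
DCL = total CM / (EBIT − I) = R$3,633,442.80 / R$1,130,642.80 = 3.2136.
EPS therefore changes by 3.2136 × (-15.4%) = -49.5%.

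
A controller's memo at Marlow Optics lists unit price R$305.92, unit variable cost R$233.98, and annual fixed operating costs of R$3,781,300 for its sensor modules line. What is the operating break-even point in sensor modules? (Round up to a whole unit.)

52,562 sensor modules

Each unit contributes R$305.92 − R$233.98 = R$71.94.
Break-even volume = fixed costs ÷ CM per unit = R$3,781,300 ÷ R$71.94 = 52,561.86, so 52,562 sensor modules.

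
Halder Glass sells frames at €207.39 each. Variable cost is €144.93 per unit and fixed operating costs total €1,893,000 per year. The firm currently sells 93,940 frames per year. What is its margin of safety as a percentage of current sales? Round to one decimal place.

Unit CM = price − variable cost = €207.39 − €144.93 = €62.46. Break-even units = €1,893,000 ÷ €62.46 = 30,307.40; break-even revenue = 30,307.40 × €207.39 = €6,285,451.01.
Actual sales revenue = 93,940 × €207.39 = €19,482,216.60.
Margin of safety = (€19,482,216.60 − €6,285,451.01) ÷ €19,482,216.60 = 67.7%.

67.7%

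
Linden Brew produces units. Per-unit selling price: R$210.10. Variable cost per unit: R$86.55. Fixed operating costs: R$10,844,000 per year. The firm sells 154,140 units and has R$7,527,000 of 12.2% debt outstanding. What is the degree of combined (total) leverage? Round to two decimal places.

2.62

Contribution at this volume is 154,140 × R$123.55 = R$19,043,997.00.
Operating income = contribution − fixed costs = R$19,043,997.00 − R$10,844,000 = R$8,199,997.00. Interest = R$918,294.00.
DOL = R$19,043,997.00 ÷ R$8,199,997.00 = 2.3224; DFL = R$8,199,997.00 ÷ R$7,281,703.00 = 1.1261.
DCL = DOL × DFL = 2.3224 × 1.1261 = 2.6153.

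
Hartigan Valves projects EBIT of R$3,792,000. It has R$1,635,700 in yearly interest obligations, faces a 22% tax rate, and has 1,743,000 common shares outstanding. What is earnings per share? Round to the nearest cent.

R$0.96

Pre-tax income = R$3,792,000 − R$1,635,700.00 = R$2,156,300.00.
After tax at 22%: net income = R$2,156,300.00 × 0.78 = R$1,681,914.00.
Per share: R$1,681,914.00 / 1,743,000 shares = R$0.96.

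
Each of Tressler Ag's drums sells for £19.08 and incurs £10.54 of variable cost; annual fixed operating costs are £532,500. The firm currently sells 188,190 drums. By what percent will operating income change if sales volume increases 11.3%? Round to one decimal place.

+16.9%

Total contribution margin = 188,190 × £8.54 = £1,607,142.60.
Operating income = contribution − fixed costs = £1,607,142.60 − £532,500 = £1,074,642.60.
So DOL = total CM / EBIT = £1,607,142.60 / £1,074,642.60 = 1.4955.
So EBIT moves 1.4955 × (+11.3%) = +16.9%.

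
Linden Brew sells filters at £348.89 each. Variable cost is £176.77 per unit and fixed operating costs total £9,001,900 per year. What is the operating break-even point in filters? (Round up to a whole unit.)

52,301 filters

Contribution margin per unit = £348.89 − £176.77 = £172.12.
Units to break even: £9,001,900 ÷ £172.12 = 52,300.14, rounded up to 52,301.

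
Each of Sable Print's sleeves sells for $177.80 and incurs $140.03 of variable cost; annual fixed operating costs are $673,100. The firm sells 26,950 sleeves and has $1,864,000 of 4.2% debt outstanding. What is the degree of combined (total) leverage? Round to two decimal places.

3.82

Total contribution margin = 26,950 × $37.77 = $1,017,901.50.
EBIT = $1,017,901.50 − $673,100 = $344,801.50. Interest = $78,288.00.
DOL = $1,017,901.50 ÷ $344,801.50 = 2.9521; DFL = $344,801.50 ÷ $266,513.50 = 1.2937.
DCL = DOL × DFL = 2.9521 × 1.2937 = 3.8191.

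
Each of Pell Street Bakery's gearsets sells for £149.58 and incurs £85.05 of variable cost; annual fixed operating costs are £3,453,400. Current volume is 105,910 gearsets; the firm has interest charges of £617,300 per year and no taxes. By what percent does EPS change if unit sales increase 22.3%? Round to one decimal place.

Contribution at this volume is 105,910 × £64.53 = £6,834,372.30.
EBIT = £6,834,372.30 − £3,453,400 = £3,380,972.30.
Interest = £617,300.00, so EBIT − I = £2,763,672.30.
Degree of combined leverage = contribution ÷ (EBIT − I) = £6,834,372.30 ÷ £2,763,672.30 = 2.4729.
%ΔEPS = DCL × %ΔSales = 2.4729 × +22.3% = +55.1%.

+55.1%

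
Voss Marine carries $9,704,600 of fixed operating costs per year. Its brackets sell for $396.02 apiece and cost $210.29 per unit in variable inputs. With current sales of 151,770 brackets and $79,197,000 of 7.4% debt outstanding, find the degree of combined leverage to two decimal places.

At 151,770 units, contribution = 151,770 × $185.73 = $28,188,242.10.
Operating income = contribution − fixed costs = $28,188,242.10 − $9,704,600 = $18,483,642.10. Interest = $5,860,578.00, so EBIT − I = $12,623,064.10.
DCL = contribution ÷ (EBIT − I) = $28,188,242.10 ÷ $12,623,064.10 = 2.2331.

2.23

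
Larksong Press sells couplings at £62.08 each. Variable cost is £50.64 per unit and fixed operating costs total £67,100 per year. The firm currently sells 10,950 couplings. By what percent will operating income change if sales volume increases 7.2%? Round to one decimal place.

At 10,950 units, contribution = 10,950 × £11.44 = £125,268.00.
EBIT = £125,268.00 − £67,100 = £58,168.00.
DOL = contribution ÷ EBIT = £125,268.00 ÷ £58,168.00 = 2.1536.
Operating income changes by 2.1536 × +7.2% = +15.5%.

+15.5%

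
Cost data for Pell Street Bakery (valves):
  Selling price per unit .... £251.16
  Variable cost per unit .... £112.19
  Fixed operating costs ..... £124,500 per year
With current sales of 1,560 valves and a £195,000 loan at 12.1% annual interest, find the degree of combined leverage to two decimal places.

Contribution at this volume is 1,560 × £138.97 = £216,793.20.
Subtracting fixed costs: EBIT = £216,793.20 − £124,500 = £92,293.20. Interest = £23,595.00.
DOL = £216,793.20 ÷ £92,293.20 = 2.3490; DFL = £92,293.20 ÷ £68,698.20 = 1.3435.
Combined leverage = 2.3490 × 1.3435 = 3.1559.

3.16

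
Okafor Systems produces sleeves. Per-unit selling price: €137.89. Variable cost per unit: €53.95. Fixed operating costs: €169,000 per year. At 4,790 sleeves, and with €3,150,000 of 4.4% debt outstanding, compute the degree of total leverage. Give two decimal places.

4.26

Contribution at this volume is 4,790 × €83.94 = €402,072.60.
Operating income = contribution − fixed costs = €402,072.60 − €169,000 = €233,072.60. Interest = €138,600.00, so EBIT − I = €94,472.60.
DCL = contribution ÷ (EBIT − I) = €402,072.60 ÷ €94,472.60 = 4.2560.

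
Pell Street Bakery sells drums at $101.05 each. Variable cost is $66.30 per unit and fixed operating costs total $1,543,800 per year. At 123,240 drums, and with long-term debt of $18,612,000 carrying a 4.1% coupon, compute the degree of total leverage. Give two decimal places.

Contribution at this volume is 123,240 × $34.75 = $4,282,590.00.
EBIT = $4,282,590.00 − $1,543,800 = $2,738,790.00. Interest = $763,092.00, so EBIT − I = $1,975,698.00.
DCL = contribution ÷ (EBIT − I) = $4,282,590.00 ÷ $1,975,698.00 = 2.1676.

2.17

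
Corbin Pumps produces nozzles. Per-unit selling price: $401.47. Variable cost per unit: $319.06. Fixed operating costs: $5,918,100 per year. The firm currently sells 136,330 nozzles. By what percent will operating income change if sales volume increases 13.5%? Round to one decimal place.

+28.5%

Contribution at this volume is 136,330 × $82.41 = $11,234,955.30.
Subtracting fixed costs: EBIT = $11,234,955.30 − $5,918,100 = $5,316,855.30.
Degree of operating leverage = $11,234,955.30 / $5,316,855.30 = 2.1131.
%ΔEBIT = DOL × %ΔSales = 2.1131 × +13.5% = +28.5%.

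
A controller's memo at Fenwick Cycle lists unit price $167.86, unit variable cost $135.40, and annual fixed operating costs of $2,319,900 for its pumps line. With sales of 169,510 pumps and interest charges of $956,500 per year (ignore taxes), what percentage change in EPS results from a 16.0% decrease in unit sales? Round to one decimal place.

-39.6%

Contribution at this volume is 169,510 × $32.46 = $5,502,294.60.
Subtracting fixed costs: EBIT = $5,502,294.60 − $2,319,900 = $3,182,394.60.
Interest = $956,500.00, so EBIT − I = $2,225,894.60.
DCL = total CM / (EBIT − I) = $5,502,294.60 / $2,225,894.60 = 2.4719.
EPS therefore changes by 2.4719 × (-16.0%) = -39.6%.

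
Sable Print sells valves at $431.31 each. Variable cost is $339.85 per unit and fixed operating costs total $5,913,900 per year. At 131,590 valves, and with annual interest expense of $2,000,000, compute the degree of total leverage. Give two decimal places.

Total contribution margin = 131,590 × $91.46 = $12,035,221.40.
Operating income = contribution − fixed costs = $12,035,221.40 − $5,913,900 = $6,121,321.40. Interest = $2,000,000.00, so EBIT − I = $4,121,321.40.
Degree of total leverage = total CM / (EBIT − interest) = $12,035,221.40 / $4,121,321.40 = 2.9202.

2.92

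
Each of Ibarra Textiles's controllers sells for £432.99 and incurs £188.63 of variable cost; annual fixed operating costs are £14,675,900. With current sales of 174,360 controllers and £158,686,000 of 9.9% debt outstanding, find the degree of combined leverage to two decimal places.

Contribution at this volume is 174,360 × £244.36 = £42,606,609.60.
EBIT = £42,606,609.60 − £14,675,900 = £27,930,709.60. Interest = £15,709,914.00.
DOL = £42,606,609.60 ÷ £27,930,709.60 = 1.5254; DFL = £27,930,709.60 ÷ £12,220,795.60 = 2.2855.
Combined leverage = 1.5254 × 2.2855 = 3.4863.

3.49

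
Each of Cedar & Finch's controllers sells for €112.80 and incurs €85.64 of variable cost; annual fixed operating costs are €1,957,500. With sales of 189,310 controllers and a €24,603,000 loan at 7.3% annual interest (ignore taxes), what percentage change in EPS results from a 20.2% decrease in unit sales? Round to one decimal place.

-74.8%

Total contribution margin = 189,310 × €27.16 = €5,141,659.60.
Operating income = contribution − fixed costs = €5,141,659.60 − €1,957,500 = €3,184,159.60.
Interest = €1,796,019.00, so EBIT − I = €1,388,140.60.
DCL = total CM / (EBIT − I) = €5,141,659.60 / €1,388,140.60 = 3.7040.
EPS therefore changes by 3.7040 × (-20.2%) = -74.8%.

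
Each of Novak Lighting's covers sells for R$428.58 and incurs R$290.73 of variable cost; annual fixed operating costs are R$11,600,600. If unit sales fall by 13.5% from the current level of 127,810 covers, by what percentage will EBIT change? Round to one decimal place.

-39.5%

At 127,810 units, contribution = 127,810 × R$137.85 = R$17,618,608.50.
Subtracting fixed costs: EBIT = R$17,618,608.50 − R$11,600,600 = R$6,018,008.50.
So DOL = total CM / EBIT = R$17,618,608.50 / R$6,018,008.50 = 2.9276.
So EBIT moves 2.9276 × (-13.5%) = -39.5%.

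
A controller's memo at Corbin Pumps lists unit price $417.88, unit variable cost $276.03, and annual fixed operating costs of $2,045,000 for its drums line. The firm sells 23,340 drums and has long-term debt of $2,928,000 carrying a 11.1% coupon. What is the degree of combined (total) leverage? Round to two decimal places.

3.52

Total contribution margin = 23,340 × $141.85 = $3,310,779.00.
Subtracting fixed costs: EBIT = $3,310,779.00 − $2,045,000 = $1,265,779.00. Interest = $325,008.00, so EBIT − I = $940,771.00.
Degree of total leverage = total CM / (EBIT − interest) = $3,310,779.00 / $940,771.00 = 3.5192.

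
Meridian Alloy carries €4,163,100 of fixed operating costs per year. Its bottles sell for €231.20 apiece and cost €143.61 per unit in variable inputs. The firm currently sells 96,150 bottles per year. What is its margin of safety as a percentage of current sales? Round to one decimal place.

50.6%

Contribution margin per unit = €231.20 − €143.61 = €87.59. Break-even units = €4,163,100 ÷ €87.59 = 47,529.40; break-even revenue = 47,529.40 × €231.20 = €10,988,796.89.
Current sales = 96,150 × €231.20 = €22,229,880.00.
Margin of safety = (€22,229,880.00 − €10,988,796.89) ÷ €22,229,880.00 = 50.6%.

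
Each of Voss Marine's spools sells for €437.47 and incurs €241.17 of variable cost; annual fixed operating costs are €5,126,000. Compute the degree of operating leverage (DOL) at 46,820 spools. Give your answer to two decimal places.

Contribution at this volume is 46,820 × €196.30 = €9,190,766.00.
EBIT = €9,190,766.00 − €5,126,000 = €4,064,766.00.
Degree of operating leverage = €9,190,766.00 / €4,064,766.00 = 2.2611.

2.26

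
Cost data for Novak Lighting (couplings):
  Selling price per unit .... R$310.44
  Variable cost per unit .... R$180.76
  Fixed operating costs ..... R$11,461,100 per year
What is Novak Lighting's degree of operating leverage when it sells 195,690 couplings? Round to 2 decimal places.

1.82

At 195,690 units, contribution = 195,690 × R$129.68 = R$25,377,079.20.
Subtracting fixed costs: EBIT = R$25,377,079.20 − R$11,461,100 = R$13,915,979.20.
DOL = contribution ÷ EBIT = R$25,377,079.20 ÷ R$13,915,979.20 = 1.8236.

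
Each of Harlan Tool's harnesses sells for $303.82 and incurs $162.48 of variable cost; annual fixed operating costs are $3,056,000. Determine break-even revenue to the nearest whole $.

Contribution margin per unit = $303.82 − $162.48 = $141.34, a CM ratio of $141.34 ÷ $303.82 = 0.4652.
Break-even revenue = fixed costs × price ÷ CM = $3,056,000 × $303.82 ÷ $141.34 = $6,569,081.

$6,569,081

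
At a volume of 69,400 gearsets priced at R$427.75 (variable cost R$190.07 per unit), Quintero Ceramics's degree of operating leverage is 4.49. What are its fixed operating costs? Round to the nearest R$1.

R$12,821,274

Contribution at this volume is 69,400 × R$237.68 = R$16,494,992.00.
Since DOL = CM ÷ EBIT, EBIT = R$16,494,992.00 ÷ 4.49 = R$3,673,717.59.
And FC = contribution − EBIT = R$16,494,992.00 − R$3,673,717.59 = R$12,821,274.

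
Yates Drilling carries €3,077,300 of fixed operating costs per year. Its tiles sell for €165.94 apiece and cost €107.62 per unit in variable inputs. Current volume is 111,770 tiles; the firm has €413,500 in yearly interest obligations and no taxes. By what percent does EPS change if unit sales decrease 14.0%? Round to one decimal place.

Total contribution margin = 111,770 × €58.32 = €6,518,426.40.
Subtracting fixed costs: EBIT = €6,518,426.40 − €3,077,300 = €3,441,126.40.
Interest = €413,500.00, so EBIT − I = €3,027,626.40.
DCL = total CM / (EBIT − I) = €6,518,426.40 / €3,027,626.40 = 2.1530.
EPS therefore changes by 2.1530 × (-14.0%) = -30.1%.

-30.1%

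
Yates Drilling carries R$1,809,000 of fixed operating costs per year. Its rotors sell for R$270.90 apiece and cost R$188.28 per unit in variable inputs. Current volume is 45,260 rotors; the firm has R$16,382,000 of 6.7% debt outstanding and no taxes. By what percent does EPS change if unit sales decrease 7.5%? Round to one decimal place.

-33.7%

At 45,260 units, contribution = 45,260 × R$82.62 = R$3,739,381.20.
EBIT = R$3,739,381.20 − R$1,809,000 = R$1,930,381.20.
After interest of R$1,097,594.00, pre-tax earnings = R$832,787.20.
DCL = total CM / (EBIT − I) = R$3,739,381.20 / R$832,787.20 = 4.4902.
EPS therefore changes by 4.4902 × (-7.5%) = -33.7%.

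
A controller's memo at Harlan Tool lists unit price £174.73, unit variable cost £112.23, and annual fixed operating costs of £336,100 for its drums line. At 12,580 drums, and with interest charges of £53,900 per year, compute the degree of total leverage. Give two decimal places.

At 12,580 units, contribution = 12,580 × £62.50 = £786,250.00.
EBIT = £786,250.00 − £336,100 = £450,150.00. Interest = £53,900.00, so EBIT − I = £396,250.00.
Degree of total leverage = total CM / (EBIT − interest) = £786,250.00 / £396,250.00 = 1.9842.

1.98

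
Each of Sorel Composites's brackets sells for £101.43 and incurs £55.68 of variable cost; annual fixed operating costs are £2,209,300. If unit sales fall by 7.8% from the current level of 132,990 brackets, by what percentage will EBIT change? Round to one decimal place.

-12.2%

Contribution at this volume is 132,990 × £45.75 = £6,084,292.50.
Subtracting fixed costs: EBIT = £6,084,292.50 − £2,209,300 = £3,874,992.50.
Degree of operating leverage = £6,084,292.50 / £3,874,992.50 = 1.5701.
So EBIT moves 1.5701 × (-7.8%) = -12.2%.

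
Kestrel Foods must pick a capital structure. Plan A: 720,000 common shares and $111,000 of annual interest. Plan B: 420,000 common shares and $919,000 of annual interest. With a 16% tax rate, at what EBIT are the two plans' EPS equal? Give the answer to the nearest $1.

Set EPS_A = EPS_B: (EBIT − $111,000)(1 − 0.16) ÷ 720,000 = (EBIT − $919,000)(1 − 0.16) ÷ 420,000.
Cancelling (1 − t) and cross-multiplying: 420,000·(EBIT − 111,000) = 720,000·(EBIT − 919,000).
Solving, EBIT = (919,000·720,000 − 111,000·420,000) / (720,000 − 420,000) = 615,060,000,000 / 300,000 = 2,050,200.00.

$2,050,200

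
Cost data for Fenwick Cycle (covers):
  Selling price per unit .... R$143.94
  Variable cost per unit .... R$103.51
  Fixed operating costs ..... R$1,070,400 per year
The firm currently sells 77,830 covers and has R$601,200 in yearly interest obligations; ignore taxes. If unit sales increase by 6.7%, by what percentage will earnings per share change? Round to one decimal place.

Total contribution margin = 77,830 × R$40.43 = R$3,146,666.90.
Subtracting fixed costs: EBIT = R$3,146,666.90 − R$1,070,400 = R$2,076,266.90.
Interest = R$601,200.00, so EBIT − I = R$1,475,066.90.
Degree of combined leverage = contribution ÷ (EBIT − I) = R$3,146,666.90 ÷ R$1,475,066.90 = 2.1332.
EPS therefore changes by 2.1332 × (+6.7%) = +14.3%.

+14.3%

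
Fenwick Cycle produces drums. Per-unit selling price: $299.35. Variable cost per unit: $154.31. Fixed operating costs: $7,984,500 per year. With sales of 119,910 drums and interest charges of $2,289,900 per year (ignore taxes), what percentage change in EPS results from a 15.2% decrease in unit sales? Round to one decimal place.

-37.1%

Contribution at this volume is 119,910 × $145.04 = $17,391,746.40.
Operating income = contribution − fixed costs = $17,391,746.40 − $7,984,500 = $9,407,246.40.
After interest of $2,289,900.00, pre-tax earnings = $7,117,346.40.
DCL = total CM / (EBIT − I) = $17,391,746.40 / $7,117,346.40 = 2.4436.
EPS therefore changes by 2.4436 × (-15.2%) = -37.1%.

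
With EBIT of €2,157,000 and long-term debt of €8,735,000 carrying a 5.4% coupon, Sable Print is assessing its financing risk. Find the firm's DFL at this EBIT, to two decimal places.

1.28

Interest = €471,690.00.
DFL = EBIT ÷ (EBIT − I) = €2,157,000 ÷ (€2,157,000 − €471,690.00) = €2,157,000 ÷ €1,685,310.00 = 1.2799.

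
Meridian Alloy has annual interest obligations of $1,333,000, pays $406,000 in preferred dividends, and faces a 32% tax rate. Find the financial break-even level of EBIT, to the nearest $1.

Grossing the preferred dividend up to pre-tax terms: $406,000 / (1 − 0.32) = $597,058.82.
Financial break-even EBIT = interest + D_p ÷ (1 − t) = $1,333,000 + $597,058.82 = $1,930,058.82.

$1,930,059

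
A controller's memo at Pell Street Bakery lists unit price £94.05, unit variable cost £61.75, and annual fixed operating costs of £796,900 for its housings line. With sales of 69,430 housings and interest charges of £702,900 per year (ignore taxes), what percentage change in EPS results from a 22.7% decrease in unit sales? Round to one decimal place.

At 69,430 units, contribution = 69,430 × £32.30 = £2,242,589.00.
Operating income = contribution − fixed costs = £2,242,589.00 − £796,900 = £1,445,689.00.
Interest = £702,900.00, so EBIT − I = £742,789.00.
Degree of combined leverage = contribution ÷ (EBIT − I) = £2,242,589.00 ÷ £742,789.00 = 3.0191.
EPS therefore changes by 3.0191 × (-22.7%) = -68.5%.

-68.5%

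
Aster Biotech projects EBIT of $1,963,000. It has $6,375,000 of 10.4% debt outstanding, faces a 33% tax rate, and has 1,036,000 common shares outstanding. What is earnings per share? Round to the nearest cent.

$0.84

Pre-tax income = $1,963,000 − $663,000.00 = $1,300,000.00.
After tax at 33%: net income = $1,300,000.00 × 0.67 = $871,000.00.
EPS = $871,000.00 ÷ 1,036,000 = $0.84.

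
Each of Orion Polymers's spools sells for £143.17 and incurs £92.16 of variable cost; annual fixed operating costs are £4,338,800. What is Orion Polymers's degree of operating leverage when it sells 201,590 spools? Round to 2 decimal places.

1.73

Contribution at this volume is 201,590 × £51.01 = £10,283,105.90.
Subtracting fixed costs: EBIT = £10,283,105.90 − £4,338,800 = £5,944,305.90.
Degree of operating leverage = £10,283,105.90 / £5,944,305.90 = 1.7299.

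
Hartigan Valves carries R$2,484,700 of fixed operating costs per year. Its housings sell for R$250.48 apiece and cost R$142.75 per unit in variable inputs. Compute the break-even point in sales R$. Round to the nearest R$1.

R$5,777,106

Contribution margin per unit = R$250.48 − R$142.75 = R$107.73, a CM ratio of R$107.73 ÷ R$250.48 = 0.4301.
Break-even sales = FC ÷ CM ratio = R$2,484,700 × R$250.48 / R$107.73 = R$5,777,106.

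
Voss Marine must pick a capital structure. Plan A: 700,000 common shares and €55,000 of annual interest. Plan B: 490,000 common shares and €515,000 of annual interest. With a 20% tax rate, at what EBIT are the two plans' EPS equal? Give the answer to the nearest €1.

€1,588,333

Set EPS_A = EPS_B: (EBIT − €55,000)(1 − 0.20) ÷ 700,000 = (EBIT − €515,000)(1 − 0.20) ÷ 490,000.
The (1 − t) factor cancels: (EBIT − 55,000) × 490,000 = (EBIT − 515,000) × 700,000.
Solving, EBIT = (515,000·700,000 − 55,000·490,000) / (700,000 − 490,000) = 333,550,000,000 / 210,000 = 1,588,333.33.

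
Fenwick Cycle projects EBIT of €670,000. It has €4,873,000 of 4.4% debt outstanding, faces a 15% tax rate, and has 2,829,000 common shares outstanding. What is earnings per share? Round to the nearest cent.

€0.14

Pre-tax income = €670,000 − €214,412.00 = €455,588.00.
Net income = €455,588.00 × (1 − 0.15) = €387,249.80.
Per share: €387,249.80 / 2,829,000 shares = €0.14.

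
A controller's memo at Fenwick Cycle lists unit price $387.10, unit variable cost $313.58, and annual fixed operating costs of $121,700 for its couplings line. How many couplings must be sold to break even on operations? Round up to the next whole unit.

Contribution margin per unit = $387.10 − $313.58 = $73.52.
Break-even Q = $121,700 / $73.52 = 1,655.33 → 1,656 couplings.

1,656 couplings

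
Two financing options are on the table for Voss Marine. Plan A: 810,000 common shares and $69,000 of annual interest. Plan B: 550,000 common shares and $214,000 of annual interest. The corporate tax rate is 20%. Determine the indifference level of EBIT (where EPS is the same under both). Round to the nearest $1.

$520,731

Set EPS_A = EPS_B: (EBIT − $69,000)(1 − 0.20) ÷ 810,000 = (EBIT − $214,000)(1 − 0.20) ÷ 550,000.
Cancelling (1 − t) and cross-multiplying: 550,000·(EBIT − 69,000) = 810,000·(EBIT − 214,000).
Solving, EBIT = (214,000·810,000 − 69,000·550,000) / (810,000 − 550,000) = 135,390,000,000 / 260,000 = 520,730.77.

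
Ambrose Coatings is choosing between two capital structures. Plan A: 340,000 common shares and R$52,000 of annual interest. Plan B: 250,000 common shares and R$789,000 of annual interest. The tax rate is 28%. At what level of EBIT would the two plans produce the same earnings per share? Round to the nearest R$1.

R$2,836,222

Set EPS_A = EPS_B: (EBIT − R$52,000)(1 − 0.28) ÷ 340,000 = (EBIT − R$789,000)(1 − 0.28) ÷ 250,000.
The (1 − t) factor cancels: (EBIT − 52,000) × 250,000 = (EBIT − 789,000) × 340,000.
EBIT × (340,000 − 250,000) = 789,000 × 340,000 − 52,000 × 250,000 = 255,260,000,000, so EBIT = 255,260,000,000 ÷ 90,000 = 2,836,222.22.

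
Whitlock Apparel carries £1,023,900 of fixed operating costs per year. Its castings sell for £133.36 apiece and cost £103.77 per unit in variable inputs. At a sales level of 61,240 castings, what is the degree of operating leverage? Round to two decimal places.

2.30

At 61,240 units, contribution = 61,240 × £29.59 = £1,812,091.60.
Subtracting fixed costs: EBIT = £1,812,091.60 − £1,023,900 = £788,191.60.
So DOL = total CM / EBIT = £1,812,091.60 / £788,191.60 = 2.2990.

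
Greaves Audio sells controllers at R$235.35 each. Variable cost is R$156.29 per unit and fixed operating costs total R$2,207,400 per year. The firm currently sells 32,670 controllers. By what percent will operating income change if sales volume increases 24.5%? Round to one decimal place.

Contribution at this volume is 32,670 × R$79.06 = R$2,582,890.20.
Subtracting fixed costs: EBIT = R$2,582,890.20 − R$2,207,400 = R$375,490.20.
DOL = contribution ÷ EBIT = R$2,582,890.20 ÷ R$375,490.20 = 6.8787.
So EBIT moves 6.8787 × (+24.5%) = +168.5%.

+168.5%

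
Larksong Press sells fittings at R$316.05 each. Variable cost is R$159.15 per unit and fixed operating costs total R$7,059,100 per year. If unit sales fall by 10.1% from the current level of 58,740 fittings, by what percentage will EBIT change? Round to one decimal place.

Total contribution margin = 58,740 × R$156.90 = R$9,216,306.00.
EBIT = R$9,216,306.00 − R$7,059,100 = R$2,157,206.00.
So DOL = total CM / EBIT = R$9,216,306.00 / R$2,157,206.00 = 4.2723.
Operating income changes by 4.2723 × -10.1% = -43.2%.

-43.2%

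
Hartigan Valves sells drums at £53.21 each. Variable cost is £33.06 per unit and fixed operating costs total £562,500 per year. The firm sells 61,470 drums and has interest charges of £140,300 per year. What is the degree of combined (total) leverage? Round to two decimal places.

2.31

Contribution at this volume is 61,470 × £20.15 = £1,238,620.50.
Operating income = contribution − fixed costs = £1,238,620.50 − £562,500 = £676,120.50. Interest = £140,300.00, so EBIT − I = £535,820.50.
DCL = contribution ÷ (EBIT − I) = £1,238,620.50 ÷ £535,820.50 = 2.3116.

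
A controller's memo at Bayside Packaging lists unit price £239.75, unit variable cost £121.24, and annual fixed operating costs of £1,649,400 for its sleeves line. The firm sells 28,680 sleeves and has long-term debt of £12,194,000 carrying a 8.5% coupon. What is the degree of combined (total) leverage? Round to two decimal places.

At 28,680 units, contribution = 28,680 × £118.51 = £3,398,866.80.
Operating income = contribution − fixed costs = £3,398,866.80 − £1,649,400 = £1,749,466.80. Interest = £1,036,490.00.
DOL = £3,398,866.80 ÷ £1,749,466.80 = 1.9428; DFL = £1,749,466.80 ÷ £712,976.80 = 2.4537.
DCL = DOL × DFL = 1.9428 × 2.4537 = 4.7670.

4.77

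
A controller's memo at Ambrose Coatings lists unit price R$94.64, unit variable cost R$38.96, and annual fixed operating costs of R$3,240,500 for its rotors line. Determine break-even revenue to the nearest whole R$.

R$5,507,919

CM per unit = R$94.64 − R$38.96 = R$55.68; CM ratio = R$55.68 / R$94.64 = 0.5883.
Break-even sales = FC ÷ CM ratio = R$3,240,500 × R$94.64 / R$55.68 = R$5,507,919.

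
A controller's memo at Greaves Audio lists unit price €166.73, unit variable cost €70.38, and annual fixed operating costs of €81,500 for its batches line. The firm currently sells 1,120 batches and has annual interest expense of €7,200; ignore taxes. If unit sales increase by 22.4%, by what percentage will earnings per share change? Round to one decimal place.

+125.8%

Contribution at this volume is 1,120 × €96.35 = €107,912.00.
EBIT = €107,912.00 − €81,500 = €26,412.00.
Interest = €7,200.00, so EBIT − I = €19,212.00.
DCL = total CM / (EBIT − I) = €107,912.00 / €19,212.00 = 5.6169.
%ΔEPS = DCL × %ΔSales = 5.6169 × +22.4% = +125.8%.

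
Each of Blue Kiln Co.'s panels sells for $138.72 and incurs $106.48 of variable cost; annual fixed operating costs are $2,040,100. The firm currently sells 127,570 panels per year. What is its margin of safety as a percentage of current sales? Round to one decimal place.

Each unit contributes $138.72 − $106.48 = $32.24. Break-even units = $2,040,100 ÷ $32.24 = 63,278.54; break-even revenue = 63,278.54 × $138.72 = $8,777,998.51.
Current sales = 127,570 × $138.72 = $17,696,510.40.
Margin of safety = ($17,696,510.40 − $8,777,998.51) ÷ $17,696,510.40 = 50.4%.

50.4%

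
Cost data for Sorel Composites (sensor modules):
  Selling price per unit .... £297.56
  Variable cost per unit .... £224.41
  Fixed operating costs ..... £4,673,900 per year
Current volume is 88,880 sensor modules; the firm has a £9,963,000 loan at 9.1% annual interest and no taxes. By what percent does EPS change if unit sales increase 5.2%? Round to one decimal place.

+36.7%

Contribution at this volume is 88,880 × £73.15 = £6,501,572.00.
EBIT = £6,501,572.00 − £4,673,900 = £1,827,672.00.
After interest of £906,633.00, pre-tax earnings = £921,039.00.
Degree of combined leverage = contribution ÷ (EBIT − I) = £6,501,572.00 ÷ £921,039.00 = 7.0590.
%ΔEPS = DCL × %ΔSales = 7.0590 × +5.2% = +36.7%.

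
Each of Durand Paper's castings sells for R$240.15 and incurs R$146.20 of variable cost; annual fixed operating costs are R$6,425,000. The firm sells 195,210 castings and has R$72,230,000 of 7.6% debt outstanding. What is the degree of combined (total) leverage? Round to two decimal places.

2.85

At 195,210 units, contribution = 195,210 × R$93.95 = R$18,339,979.50.
Operating income = contribution − fixed costs = R$18,339,979.50 − R$6,425,000 = R$11,914,979.50. Interest = R$5,489,480.00.
DOL = R$18,339,979.50 ÷ R$11,914,979.50 = 1.5392; DFL = R$11,914,979.50 ÷ R$6,425,499.50 = 1.8543.
DCL = DOL × DFL = 1.5392 × 1.8543 = 2.8541.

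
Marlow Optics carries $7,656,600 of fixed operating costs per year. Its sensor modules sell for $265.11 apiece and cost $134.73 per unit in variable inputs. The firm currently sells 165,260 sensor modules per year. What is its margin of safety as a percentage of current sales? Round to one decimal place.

64.5%

Each unit contributes $265.11 − $134.73 = $130.38. Break-even units = $7,656,600 ÷ $130.38 = 58,725.26; break-even revenue = 58,725.26 × $265.11 = $15,568,654.90.
Current sales = 165,260 × $265.11 = $43,812,078.60.
Margin of safety = ($43,812,078.60 − $15,568,654.90) ÷ $43,812,078.60 = 64.5%.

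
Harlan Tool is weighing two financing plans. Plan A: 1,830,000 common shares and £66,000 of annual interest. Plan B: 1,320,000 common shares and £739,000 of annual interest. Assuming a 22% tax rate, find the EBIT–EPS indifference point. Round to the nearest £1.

Set EPS_A = EPS_B: (EBIT − £66,000)(1 − 0.22) ÷ 1,830,000 = (EBIT − £739,000)(1 − 0.22) ÷ 1,320,000.
Cancelling (1 − t) and cross-multiplying: 1,320,000·(EBIT − 66,000) = 1,830,000·(EBIT − 739,000).
EBIT × (1,830,000 − 1,320,000) = 739,000 × 1,830,000 − 66,000 × 1,320,000 = 1,265,250,000,000, so EBIT = 1,265,250,000,000 ÷ 510,000 = 2,480,882.35.

£2,480,882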